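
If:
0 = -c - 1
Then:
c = -1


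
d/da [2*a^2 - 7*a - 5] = 4*a - 7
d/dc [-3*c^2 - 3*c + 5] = -6*c - 3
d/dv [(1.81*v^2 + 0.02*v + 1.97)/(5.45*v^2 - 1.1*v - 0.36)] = (-2.1*v^2 - 22.7762*v + 2.1598)/(29.7025*v^4 - 11.99*v^3 - 2.714*v^2 + 0.792*v + 0.1296)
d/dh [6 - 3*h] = -3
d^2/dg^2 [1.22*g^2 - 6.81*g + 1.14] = 2.44000000000000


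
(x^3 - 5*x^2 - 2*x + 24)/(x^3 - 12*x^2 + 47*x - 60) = (x + 2)/(x - 5)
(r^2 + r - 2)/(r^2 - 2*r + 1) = (r + 2)/(r - 1)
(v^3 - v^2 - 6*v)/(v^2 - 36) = v*(v^2 - v - 6)/(v^2 - 36)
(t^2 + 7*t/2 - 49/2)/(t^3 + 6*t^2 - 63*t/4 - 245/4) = 2/(2*t + 5)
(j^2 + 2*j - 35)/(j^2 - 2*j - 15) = (j + 7)/(j + 3)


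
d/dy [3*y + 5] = 3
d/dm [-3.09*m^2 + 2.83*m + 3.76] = 2.83 - 6.18*m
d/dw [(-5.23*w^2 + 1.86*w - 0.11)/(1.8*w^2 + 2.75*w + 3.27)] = (-17.7305*w^2 - 33.8082*w + 6.3847)/(3.24*w^4 + 9.9*w^3 + 19.3345*w^2 + 17.985*w + 10.6929)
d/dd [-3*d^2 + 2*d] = 2 - 6*d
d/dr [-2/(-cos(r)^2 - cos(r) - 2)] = 2*(2*cos(r) + 1)*sin(r)/(cos(r)^2 + cos(r) + 2)^2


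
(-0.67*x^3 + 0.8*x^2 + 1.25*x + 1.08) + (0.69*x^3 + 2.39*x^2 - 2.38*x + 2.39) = 0.0199999999999999*x^3 + 3.19*x^2 - 1.13*x + 3.47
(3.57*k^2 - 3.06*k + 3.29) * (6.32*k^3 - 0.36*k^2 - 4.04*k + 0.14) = 22.5624*k^5 - 20.6244*k^4 + 7.4716*k^3 + 11.6778*k^2 - 13.72*k + 0.4606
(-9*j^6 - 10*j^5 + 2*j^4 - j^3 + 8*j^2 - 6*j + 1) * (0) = 0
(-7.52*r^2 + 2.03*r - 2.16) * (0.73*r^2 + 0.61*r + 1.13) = -5.4896*r^4 - 3.1053*r^3 - 8.8361*r^2 + 0.976299999999999*r - 2.4408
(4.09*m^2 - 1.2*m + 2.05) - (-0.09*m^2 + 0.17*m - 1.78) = 4.18*m^2 - 1.37*m + 3.83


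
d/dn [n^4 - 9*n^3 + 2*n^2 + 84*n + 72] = 4*n^3 - 27*n^2 + 4*n + 84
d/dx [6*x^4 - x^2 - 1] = 24*x^3 - 2*x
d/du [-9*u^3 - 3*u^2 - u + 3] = -27*u^2 - 6*u - 1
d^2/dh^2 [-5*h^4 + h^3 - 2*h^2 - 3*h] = -60*h^2 + 6*h - 4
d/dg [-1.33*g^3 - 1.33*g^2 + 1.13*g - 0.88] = -3.99*g^2 - 2.66*g + 1.13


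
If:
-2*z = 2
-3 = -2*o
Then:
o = 3/2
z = -1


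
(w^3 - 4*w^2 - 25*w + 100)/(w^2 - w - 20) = (w^2 + w - 20)/(w + 4)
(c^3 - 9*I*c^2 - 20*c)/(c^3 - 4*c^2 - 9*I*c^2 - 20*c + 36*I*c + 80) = c/(c - 4)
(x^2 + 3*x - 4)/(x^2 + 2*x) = (x^2 + 3*x - 4)/(x*(x + 2))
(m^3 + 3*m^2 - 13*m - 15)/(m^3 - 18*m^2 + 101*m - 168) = (m^2 + 6*m + 5)/(m^2 - 15*m + 56)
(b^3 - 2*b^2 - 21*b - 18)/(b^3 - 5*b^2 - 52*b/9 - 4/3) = 9*(b^2 + 4*b + 3)/(9*b^2 + 9*b + 2)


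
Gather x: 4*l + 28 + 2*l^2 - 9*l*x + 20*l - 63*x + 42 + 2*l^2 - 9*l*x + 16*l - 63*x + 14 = 4*l^2 + 40*l + x*(-18*l - 126) + 84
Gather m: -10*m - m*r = m*(-r - 10)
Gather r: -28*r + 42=42 - 28*r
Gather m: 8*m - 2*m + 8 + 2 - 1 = 6*m + 9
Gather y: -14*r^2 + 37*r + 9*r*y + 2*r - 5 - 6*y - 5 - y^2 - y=-14*r^2 + 39*r - y^2 + y*(9*r - 7) - 10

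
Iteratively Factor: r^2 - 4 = (r - 2)*(r + 2)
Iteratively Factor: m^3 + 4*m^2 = (m)*(m^2 + 4*m) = m^2*(m + 4)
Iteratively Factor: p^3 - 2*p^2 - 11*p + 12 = (p - 1)*(p^2 - p - 12) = (p - 1)*(p + 3)*(p - 4)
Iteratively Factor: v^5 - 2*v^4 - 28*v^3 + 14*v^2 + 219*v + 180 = (v + 3)*(v^4 - 5*v^3 - 13*v^2 + 53*v + 60) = (v - 4)*(v + 3)*(v^3 - v^2 - 17*v - 15) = (v - 5)*(v - 4)*(v + 3)*(v^2 + 4*v + 3) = (v - 5)*(v - 4)*(v + 1)*(v + 3)*(v + 3)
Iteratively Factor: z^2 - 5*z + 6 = (z - 3)*(z - 2)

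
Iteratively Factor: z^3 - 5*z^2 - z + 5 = (z + 1)*(z^2 - 6*z + 5) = (z - 1)*(z + 1)*(z - 5)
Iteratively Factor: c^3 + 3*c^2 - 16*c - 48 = (c + 4)*(c^2 - c - 12) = (c - 4)*(c + 4)*(c + 3)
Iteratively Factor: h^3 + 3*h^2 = (h)*(h^2 + 3*h) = h^2*(h + 3)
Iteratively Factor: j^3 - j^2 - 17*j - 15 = (j + 3)*(j^2 - 4*j - 5) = (j - 5)*(j + 3)*(j + 1)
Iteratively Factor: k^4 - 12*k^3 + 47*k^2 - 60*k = (k - 5)*(k^3 - 7*k^2 + 12*k) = k*(k - 5)*(k^2 - 7*k + 12) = k*(k - 5)*(k - 4)*(k - 3)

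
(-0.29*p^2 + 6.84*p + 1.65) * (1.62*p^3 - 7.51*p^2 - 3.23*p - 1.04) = -0.4698*p^5 + 13.2587*p^4 - 47.7587*p^3 - 34.1831*p^2 - 12.4431*p - 1.716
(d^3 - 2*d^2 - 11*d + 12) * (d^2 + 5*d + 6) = d^5 + 3*d^4 - 15*d^3 - 55*d^2 - 6*d + 72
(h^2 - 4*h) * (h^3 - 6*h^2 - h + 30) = h^5 - 10*h^4 + 23*h^3 + 34*h^2 - 120*h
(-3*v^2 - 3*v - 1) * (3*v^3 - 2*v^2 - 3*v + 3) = -9*v^5 - 3*v^4 + 12*v^3 + 2*v^2 - 6*v - 3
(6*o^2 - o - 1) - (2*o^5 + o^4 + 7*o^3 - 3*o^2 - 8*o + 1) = -2*o^5 - o^4 - 7*o^3 + 9*o^2 + 7*o - 2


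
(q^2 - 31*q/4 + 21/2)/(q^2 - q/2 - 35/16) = 4*(q - 6)/(4*q + 5)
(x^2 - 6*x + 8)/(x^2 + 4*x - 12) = (x - 4)/(x + 6)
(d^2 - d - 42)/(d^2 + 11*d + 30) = (d - 7)/(d + 5)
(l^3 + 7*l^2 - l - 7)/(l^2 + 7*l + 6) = (l^2 + 6*l - 7)/(l + 6)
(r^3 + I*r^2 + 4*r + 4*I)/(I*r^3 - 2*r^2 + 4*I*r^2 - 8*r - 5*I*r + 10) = (-I*r^2 - r - 2*I)/(r^2 + 4*r - 5)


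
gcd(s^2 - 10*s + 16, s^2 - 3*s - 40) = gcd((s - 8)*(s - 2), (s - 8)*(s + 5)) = s - 8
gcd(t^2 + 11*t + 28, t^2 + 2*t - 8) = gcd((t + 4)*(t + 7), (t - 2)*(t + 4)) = t + 4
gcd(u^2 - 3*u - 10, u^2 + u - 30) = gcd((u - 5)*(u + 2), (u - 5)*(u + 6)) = u - 5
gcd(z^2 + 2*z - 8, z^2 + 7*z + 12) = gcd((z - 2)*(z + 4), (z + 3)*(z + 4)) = z + 4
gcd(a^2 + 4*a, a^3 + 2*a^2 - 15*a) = a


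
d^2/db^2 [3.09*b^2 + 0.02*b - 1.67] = 6.18000000000000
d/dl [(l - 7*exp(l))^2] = -2*(l - 7*exp(l))*(7*exp(l) - 1)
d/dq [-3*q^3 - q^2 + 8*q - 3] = -9*q^2 - 2*q + 8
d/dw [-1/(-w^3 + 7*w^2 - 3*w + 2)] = (-3*w^2 + 14*w - 3)/(w^3 - 7*w^2 + 3*w - 2)^2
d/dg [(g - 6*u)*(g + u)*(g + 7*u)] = 3*g^2 + 4*g*u - 41*u^2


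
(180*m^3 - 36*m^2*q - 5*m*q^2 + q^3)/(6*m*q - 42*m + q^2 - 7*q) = (30*m^2 - 11*m*q + q^2)/(q - 7)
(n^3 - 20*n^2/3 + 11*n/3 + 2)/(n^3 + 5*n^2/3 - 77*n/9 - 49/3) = 3*(3*n^3 - 20*n^2 + 11*n + 6)/(9*n^3 + 15*n^2 - 77*n - 147)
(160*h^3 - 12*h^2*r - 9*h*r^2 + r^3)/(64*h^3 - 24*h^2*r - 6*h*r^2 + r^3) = (-5*h + r)/(-2*h + r)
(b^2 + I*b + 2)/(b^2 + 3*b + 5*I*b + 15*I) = (b^2 + I*b + 2)/(b^2 + b*(3 + 5*I) + 15*I)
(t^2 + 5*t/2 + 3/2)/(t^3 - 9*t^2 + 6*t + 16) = (t + 3/2)/(t^2 - 10*t + 16)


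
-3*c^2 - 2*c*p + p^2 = (-3*c + p)*(c + p)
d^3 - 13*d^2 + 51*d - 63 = (d - 7)*(d - 3)^2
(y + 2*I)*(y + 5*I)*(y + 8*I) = y^3 + 15*I*y^2 - 66*y - 80*I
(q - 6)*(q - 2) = q^2 - 8*q + 12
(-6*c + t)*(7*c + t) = -42*c^2 + c*t + t^2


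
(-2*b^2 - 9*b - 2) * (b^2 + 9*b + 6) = -2*b^4 - 27*b^3 - 95*b^2 - 72*b - 12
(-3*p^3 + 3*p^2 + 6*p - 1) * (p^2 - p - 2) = -3*p^5 + 6*p^4 + 9*p^3 - 13*p^2 - 11*p + 2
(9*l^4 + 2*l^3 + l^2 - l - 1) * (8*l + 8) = 72*l^5 + 88*l^4 + 24*l^3 - 16*l - 8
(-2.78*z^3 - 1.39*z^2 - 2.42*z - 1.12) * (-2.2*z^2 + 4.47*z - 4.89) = 6.116*z^5 - 9.3686*z^4 + 12.7049*z^3 - 1.5563*z^2 + 6.8274*z + 5.4768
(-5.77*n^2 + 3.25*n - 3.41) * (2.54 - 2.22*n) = 12.8094*n^3 - 21.8708*n^2 + 15.8252*n - 8.6614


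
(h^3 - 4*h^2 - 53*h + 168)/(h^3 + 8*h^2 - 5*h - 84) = (h - 8)/(h + 4)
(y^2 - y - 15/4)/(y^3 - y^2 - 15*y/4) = 1/y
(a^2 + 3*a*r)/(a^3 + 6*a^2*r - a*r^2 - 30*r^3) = a/(a^2 + 3*a*r - 10*r^2)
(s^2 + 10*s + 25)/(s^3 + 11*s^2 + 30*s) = (s + 5)/(s*(s + 6))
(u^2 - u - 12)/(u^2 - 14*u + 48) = (u^2 - u - 12)/(u^2 - 14*u + 48)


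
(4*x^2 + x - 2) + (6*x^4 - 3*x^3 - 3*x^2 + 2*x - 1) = 6*x^4 - 3*x^3 + x^2 + 3*x - 3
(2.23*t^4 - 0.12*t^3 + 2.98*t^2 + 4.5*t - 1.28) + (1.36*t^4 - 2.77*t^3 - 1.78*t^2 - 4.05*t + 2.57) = 3.59*t^4 - 2.89*t^3 + 1.2*t^2 + 0.45*t + 1.29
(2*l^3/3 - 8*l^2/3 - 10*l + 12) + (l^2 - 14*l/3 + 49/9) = 2*l^3/3 - 5*l^2/3 - 44*l/3 + 157/9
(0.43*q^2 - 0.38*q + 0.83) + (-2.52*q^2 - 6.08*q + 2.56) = -2.09*q^2 - 6.46*q + 3.39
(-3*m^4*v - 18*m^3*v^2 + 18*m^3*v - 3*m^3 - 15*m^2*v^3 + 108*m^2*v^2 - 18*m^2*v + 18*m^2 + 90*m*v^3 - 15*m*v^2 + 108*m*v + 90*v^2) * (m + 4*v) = -3*m^5*v - 30*m^4*v^2 + 18*m^4*v - 3*m^4 - 87*m^3*v^3 + 180*m^3*v^2 - 30*m^3*v + 18*m^3 - 60*m^2*v^4 + 522*m^2*v^3 - 87*m^2*v^2 + 180*m^2*v + 360*m*v^4 - 60*m*v^3 + 522*m*v^2 + 360*v^3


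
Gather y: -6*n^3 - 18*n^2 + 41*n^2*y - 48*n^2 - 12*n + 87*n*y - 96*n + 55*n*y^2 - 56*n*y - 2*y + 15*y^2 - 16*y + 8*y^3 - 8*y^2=-6*n^3 - 66*n^2 - 108*n + 8*y^3 + y^2*(55*n + 7) + y*(41*n^2 + 31*n - 18)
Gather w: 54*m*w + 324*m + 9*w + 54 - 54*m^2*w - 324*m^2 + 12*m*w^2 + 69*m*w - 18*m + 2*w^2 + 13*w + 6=-324*m^2 + 306*m + w^2*(12*m + 2) + w*(-54*m^2 + 123*m + 22) + 60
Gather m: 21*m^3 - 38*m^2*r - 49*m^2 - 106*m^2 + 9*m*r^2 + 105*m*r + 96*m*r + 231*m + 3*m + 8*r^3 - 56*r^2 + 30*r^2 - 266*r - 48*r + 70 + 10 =21*m^3 + m^2*(-38*r - 155) + m*(9*r^2 + 201*r + 234) + 8*r^3 - 26*r^2 - 314*r + 80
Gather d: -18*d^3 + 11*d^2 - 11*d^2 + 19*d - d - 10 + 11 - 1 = -18*d^3 + 18*d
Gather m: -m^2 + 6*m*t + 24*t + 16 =-m^2 + 6*m*t + 24*t + 16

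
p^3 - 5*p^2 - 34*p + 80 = (p - 8)*(p - 2)*(p + 5)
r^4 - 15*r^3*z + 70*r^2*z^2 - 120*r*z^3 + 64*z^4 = (r - 8*z)*(r - 4*z)*(r - 2*z)*(r - z)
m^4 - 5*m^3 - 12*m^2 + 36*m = m*(m - 6)*(m - 2)*(m + 3)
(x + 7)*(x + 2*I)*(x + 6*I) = x^3 + 7*x^2 + 8*I*x^2 - 12*x + 56*I*x - 84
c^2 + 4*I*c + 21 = (c - 3*I)*(c + 7*I)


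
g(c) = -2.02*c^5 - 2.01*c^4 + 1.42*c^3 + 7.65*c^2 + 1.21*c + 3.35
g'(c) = -10.1*c^4 - 8.04*c^3 + 4.26*c^2 + 15.3*c + 1.21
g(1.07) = 9.67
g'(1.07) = -0.63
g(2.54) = -218.17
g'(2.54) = -484.59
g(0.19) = 3.86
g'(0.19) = 4.20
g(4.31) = -3433.49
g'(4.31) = -3982.64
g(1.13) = 9.54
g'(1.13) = -4.13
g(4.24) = -3163.46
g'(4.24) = -3734.44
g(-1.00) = 8.38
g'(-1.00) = -11.89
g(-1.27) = 12.69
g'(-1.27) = -21.16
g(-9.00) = 105668.30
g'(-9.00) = -60196.37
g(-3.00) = 358.28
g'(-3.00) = -607.37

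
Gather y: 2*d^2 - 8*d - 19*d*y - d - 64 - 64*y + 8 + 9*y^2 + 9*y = 2*d^2 - 9*d + 9*y^2 + y*(-19*d - 55) - 56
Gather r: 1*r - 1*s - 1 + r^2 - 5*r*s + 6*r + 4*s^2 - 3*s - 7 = r^2 + r*(7 - 5*s) + 4*s^2 - 4*s - 8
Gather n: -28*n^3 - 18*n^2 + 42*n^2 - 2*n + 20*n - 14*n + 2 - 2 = -28*n^3 + 24*n^2 + 4*n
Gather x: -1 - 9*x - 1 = -9*x - 2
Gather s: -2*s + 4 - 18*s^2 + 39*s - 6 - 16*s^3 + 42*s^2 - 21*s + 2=-16*s^3 + 24*s^2 + 16*s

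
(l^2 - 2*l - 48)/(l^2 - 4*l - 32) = (l + 6)/(l + 4)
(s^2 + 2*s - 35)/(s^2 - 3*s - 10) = (s + 7)/(s + 2)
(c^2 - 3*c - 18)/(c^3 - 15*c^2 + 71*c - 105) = (c^2 - 3*c - 18)/(c^3 - 15*c^2 + 71*c - 105)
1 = 1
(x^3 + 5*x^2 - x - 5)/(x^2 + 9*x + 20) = (x^2 - 1)/(x + 4)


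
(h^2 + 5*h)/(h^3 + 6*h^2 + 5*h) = 1/(h + 1)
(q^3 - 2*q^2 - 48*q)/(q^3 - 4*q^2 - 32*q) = (q + 6)/(q + 4)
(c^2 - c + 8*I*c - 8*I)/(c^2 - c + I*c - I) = (c + 8*I)/(c + I)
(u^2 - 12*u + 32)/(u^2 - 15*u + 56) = (u - 4)/(u - 7)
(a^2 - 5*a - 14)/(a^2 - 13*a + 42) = (a + 2)/(a - 6)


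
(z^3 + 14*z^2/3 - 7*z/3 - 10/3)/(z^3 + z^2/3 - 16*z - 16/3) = (3*z^3 + 14*z^2 - 7*z - 10)/(3*z^3 + z^2 - 48*z - 16)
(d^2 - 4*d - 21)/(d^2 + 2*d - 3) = (d - 7)/(d - 1)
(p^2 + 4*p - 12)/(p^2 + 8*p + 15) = (p^2 + 4*p - 12)/(p^2 + 8*p + 15)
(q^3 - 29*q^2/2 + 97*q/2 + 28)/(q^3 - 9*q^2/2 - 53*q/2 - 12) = (q - 7)/(q + 3)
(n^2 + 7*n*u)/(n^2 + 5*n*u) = (n + 7*u)/(n + 5*u)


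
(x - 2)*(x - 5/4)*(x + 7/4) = x^3 - 3*x^2/2 - 51*x/16 + 35/8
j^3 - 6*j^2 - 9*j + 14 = (j - 7)*(j - 1)*(j + 2)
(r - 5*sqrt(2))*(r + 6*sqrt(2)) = r^2 + sqrt(2)*r - 60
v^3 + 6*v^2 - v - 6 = (v - 1)*(v + 1)*(v + 6)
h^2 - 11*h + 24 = (h - 8)*(h - 3)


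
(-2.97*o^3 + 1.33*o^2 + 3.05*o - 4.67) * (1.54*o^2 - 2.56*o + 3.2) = -4.5738*o^5 + 9.6514*o^4 - 8.2118*o^3 - 10.7438*o^2 + 21.7152*o - 14.944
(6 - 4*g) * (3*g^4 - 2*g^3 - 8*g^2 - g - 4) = -12*g^5 + 26*g^4 + 20*g^3 - 44*g^2 + 10*g - 24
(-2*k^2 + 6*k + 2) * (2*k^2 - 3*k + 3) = -4*k^4 + 18*k^3 - 20*k^2 + 12*k + 6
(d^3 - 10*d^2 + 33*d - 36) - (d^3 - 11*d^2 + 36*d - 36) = d^2 - 3*d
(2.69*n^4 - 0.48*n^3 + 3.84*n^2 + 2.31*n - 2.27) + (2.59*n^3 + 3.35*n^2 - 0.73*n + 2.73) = 2.69*n^4 + 2.11*n^3 + 7.19*n^2 + 1.58*n + 0.46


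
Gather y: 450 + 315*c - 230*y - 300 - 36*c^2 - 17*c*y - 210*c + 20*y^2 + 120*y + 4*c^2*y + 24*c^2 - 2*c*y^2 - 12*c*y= -12*c^2 + 105*c + y^2*(20 - 2*c) + y*(4*c^2 - 29*c - 110) + 150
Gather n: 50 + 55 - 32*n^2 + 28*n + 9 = -32*n^2 + 28*n + 114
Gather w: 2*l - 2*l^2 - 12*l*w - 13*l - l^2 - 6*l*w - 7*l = -3*l^2 - 18*l*w - 18*l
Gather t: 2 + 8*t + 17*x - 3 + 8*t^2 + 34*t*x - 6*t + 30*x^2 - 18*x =8*t^2 + t*(34*x + 2) + 30*x^2 - x - 1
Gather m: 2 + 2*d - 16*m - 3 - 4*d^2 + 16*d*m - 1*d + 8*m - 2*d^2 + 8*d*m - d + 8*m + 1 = -6*d^2 + 24*d*m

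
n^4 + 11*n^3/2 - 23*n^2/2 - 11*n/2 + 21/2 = (n - 3/2)*(n - 1)*(n + 1)*(n + 7)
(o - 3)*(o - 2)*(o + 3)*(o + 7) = o^4 + 5*o^3 - 23*o^2 - 45*o + 126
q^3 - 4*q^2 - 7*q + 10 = (q - 5)*(q - 1)*(q + 2)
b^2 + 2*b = b*(b + 2)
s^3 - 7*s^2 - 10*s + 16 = (s - 8)*(s - 1)*(s + 2)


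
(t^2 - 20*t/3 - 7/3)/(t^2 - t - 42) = (t + 1/3)/(t + 6)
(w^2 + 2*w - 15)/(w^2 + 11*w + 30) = (w - 3)/(w + 6)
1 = 1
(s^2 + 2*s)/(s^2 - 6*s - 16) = s/(s - 8)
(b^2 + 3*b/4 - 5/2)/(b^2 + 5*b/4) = (4*b^2 + 3*b - 10)/(b*(4*b + 5))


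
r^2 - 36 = (r - 6)*(r + 6)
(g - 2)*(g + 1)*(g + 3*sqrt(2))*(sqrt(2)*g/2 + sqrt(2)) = sqrt(2)*g^4/2 + sqrt(2)*g^3/2 + 3*g^3 - 2*sqrt(2)*g^2 + 3*g^2 - 12*g - 2*sqrt(2)*g - 12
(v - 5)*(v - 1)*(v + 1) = v^3 - 5*v^2 - v + 5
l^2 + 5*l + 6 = (l + 2)*(l + 3)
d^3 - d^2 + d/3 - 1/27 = (d - 1/3)^3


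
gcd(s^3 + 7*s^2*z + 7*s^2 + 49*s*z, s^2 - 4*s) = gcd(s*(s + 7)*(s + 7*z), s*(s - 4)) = s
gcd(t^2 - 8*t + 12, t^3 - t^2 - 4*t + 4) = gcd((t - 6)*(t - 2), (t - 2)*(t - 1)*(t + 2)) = t - 2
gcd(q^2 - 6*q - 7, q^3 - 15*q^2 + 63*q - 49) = q - 7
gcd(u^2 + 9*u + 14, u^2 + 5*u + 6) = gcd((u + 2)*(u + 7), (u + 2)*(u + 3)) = u + 2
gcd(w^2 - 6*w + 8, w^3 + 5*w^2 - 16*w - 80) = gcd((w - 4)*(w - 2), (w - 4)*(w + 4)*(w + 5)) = w - 4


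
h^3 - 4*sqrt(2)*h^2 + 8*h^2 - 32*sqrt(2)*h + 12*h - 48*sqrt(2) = (h + 2)*(h + 6)*(h - 4*sqrt(2))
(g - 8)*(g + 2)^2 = g^3 - 4*g^2 - 28*g - 32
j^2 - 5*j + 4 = (j - 4)*(j - 1)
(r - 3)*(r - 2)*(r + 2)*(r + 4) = r^4 + r^3 - 16*r^2 - 4*r + 48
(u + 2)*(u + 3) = u^2 + 5*u + 6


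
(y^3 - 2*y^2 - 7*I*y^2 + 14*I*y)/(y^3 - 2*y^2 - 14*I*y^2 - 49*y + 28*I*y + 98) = y/(y - 7*I)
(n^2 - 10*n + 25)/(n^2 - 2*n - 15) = (n - 5)/(n + 3)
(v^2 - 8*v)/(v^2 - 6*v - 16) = v/(v + 2)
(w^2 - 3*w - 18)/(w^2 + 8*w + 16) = (w^2 - 3*w - 18)/(w^2 + 8*w + 16)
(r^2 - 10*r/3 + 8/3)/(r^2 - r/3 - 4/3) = (r - 2)/(r + 1)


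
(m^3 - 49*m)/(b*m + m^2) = (m^2 - 49)/(b + m)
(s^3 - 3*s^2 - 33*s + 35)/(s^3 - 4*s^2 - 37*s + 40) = (s - 7)/(s - 8)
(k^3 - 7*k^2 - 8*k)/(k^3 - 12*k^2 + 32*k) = (k + 1)/(k - 4)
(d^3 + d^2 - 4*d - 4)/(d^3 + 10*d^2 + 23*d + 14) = (d - 2)/(d + 7)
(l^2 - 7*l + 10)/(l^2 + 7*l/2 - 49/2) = 2*(l^2 - 7*l + 10)/(2*l^2 + 7*l - 49)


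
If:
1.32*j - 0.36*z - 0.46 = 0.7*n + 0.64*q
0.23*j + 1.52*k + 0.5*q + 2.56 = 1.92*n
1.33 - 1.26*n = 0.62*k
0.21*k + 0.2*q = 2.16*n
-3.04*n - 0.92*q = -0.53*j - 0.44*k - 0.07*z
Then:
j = -16.80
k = 3.30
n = -0.57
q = -9.62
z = -44.68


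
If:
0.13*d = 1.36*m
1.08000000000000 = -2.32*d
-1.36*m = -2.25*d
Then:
No Solution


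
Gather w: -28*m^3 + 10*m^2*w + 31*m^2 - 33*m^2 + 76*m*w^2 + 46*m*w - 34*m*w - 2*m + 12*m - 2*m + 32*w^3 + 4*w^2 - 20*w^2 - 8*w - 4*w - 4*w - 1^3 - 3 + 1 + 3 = -28*m^3 - 2*m^2 + 8*m + 32*w^3 + w^2*(76*m - 16) + w*(10*m^2 + 12*m - 16)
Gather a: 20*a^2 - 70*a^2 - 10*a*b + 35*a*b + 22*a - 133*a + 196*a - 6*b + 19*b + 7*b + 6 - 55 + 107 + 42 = -50*a^2 + a*(25*b + 85) + 20*b + 100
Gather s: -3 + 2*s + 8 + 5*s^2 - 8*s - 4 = 5*s^2 - 6*s + 1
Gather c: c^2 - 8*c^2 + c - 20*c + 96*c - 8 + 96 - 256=-7*c^2 + 77*c - 168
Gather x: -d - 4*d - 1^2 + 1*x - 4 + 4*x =-5*d + 5*x - 5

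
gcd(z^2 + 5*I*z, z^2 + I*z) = z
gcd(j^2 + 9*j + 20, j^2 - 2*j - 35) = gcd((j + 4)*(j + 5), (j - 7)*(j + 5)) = j + 5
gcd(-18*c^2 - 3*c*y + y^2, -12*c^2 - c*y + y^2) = 3*c + y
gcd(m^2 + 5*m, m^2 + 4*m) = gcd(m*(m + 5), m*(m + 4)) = m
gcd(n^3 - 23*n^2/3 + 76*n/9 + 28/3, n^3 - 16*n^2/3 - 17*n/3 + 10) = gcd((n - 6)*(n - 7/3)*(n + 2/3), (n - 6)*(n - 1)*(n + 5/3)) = n - 6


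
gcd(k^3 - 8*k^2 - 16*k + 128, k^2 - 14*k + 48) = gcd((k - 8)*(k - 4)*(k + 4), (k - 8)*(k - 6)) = k - 8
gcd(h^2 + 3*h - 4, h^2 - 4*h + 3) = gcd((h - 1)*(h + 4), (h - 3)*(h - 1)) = h - 1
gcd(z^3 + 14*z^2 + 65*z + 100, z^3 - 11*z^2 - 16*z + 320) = z + 5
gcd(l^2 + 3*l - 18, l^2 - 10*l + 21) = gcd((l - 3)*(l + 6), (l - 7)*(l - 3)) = l - 3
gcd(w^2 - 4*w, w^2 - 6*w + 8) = w - 4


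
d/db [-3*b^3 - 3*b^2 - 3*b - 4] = -9*b^2 - 6*b - 3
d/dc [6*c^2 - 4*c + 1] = 12*c - 4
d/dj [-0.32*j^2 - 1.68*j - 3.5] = -0.64*j - 1.68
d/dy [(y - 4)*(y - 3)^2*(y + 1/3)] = 4*y^3 - 29*y^2 + 178*y/3 - 25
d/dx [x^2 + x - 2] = 2*x + 1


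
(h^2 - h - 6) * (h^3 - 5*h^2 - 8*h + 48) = h^5 - 6*h^4 - 9*h^3 + 86*h^2 - 288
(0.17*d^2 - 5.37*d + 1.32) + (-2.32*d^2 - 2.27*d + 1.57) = -2.15*d^2 - 7.64*d + 2.89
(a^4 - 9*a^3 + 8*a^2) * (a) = a^5 - 9*a^4 + 8*a^3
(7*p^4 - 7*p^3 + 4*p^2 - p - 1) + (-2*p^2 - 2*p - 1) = 7*p^4 - 7*p^3 + 2*p^2 - 3*p - 2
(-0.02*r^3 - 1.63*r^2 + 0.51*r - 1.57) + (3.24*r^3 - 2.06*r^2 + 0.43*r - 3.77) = 3.22*r^3 - 3.69*r^2 + 0.94*r - 5.34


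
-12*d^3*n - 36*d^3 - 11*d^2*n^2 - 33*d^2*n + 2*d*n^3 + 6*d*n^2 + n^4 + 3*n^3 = (-3*d + n)*(d + n)*(4*d + n)*(n + 3)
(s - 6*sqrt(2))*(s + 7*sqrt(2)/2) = s^2 - 5*sqrt(2)*s/2 - 42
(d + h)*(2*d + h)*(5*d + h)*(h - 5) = 10*d^3*h - 50*d^3 + 17*d^2*h^2 - 85*d^2*h + 8*d*h^3 - 40*d*h^2 + h^4 - 5*h^3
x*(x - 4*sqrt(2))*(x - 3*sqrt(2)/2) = x^3 - 11*sqrt(2)*x^2/2 + 12*x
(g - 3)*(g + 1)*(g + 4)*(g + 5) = g^4 + 7*g^3 - g^2 - 67*g - 60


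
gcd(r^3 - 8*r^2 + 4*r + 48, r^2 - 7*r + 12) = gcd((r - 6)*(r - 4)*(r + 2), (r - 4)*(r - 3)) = r - 4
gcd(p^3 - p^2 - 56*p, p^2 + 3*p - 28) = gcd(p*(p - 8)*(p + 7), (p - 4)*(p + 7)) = p + 7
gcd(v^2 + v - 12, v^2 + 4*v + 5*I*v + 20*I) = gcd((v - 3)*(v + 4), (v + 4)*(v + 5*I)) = v + 4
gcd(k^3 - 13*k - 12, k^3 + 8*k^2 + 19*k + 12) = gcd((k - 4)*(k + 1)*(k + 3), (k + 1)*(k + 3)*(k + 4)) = k^2 + 4*k + 3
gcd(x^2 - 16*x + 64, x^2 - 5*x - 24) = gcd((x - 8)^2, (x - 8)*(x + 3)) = x - 8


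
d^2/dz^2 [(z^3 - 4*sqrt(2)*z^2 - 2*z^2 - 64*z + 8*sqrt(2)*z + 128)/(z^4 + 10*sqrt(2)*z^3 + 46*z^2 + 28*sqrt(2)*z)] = 2*(z^9 - 12*sqrt(2)*z^8 - 6*z^8 - 762*z^7 - 12*sqrt(2)*z^7 - 6392*sqrt(2)*z^6 + 2252*z^6 - 47568*z^5 + 25440*sqrt(2)*z^5 - 76224*sqrt(2)*z^4 + 230688*z^4 - 87712*z^3 + 493232*sqrt(2)*z^3 + 1027584*z^2 + 494592*sqrt(2)*z + 200704)/(z^3*(z^9 + 30*sqrt(2)*z^8 + 738*z^7 + 4844*sqrt(2)*z^6 + 37308*z^5 + 88008*sqrt(2)*z^4 + 256600*z^3 + 224784*sqrt(2)*z^2 + 216384*z + 43904*sqrt(2)))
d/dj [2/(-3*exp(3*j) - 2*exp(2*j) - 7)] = (18*exp(j) + 8)*exp(2*j)/(3*exp(3*j) + 2*exp(2*j) + 7)^2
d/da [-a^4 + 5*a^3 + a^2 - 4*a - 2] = -4*a^3 + 15*a^2 + 2*a - 4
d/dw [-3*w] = -3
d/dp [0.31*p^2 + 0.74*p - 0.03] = 0.62*p + 0.74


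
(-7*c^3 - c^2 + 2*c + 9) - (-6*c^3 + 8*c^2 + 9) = -c^3 - 9*c^2 + 2*c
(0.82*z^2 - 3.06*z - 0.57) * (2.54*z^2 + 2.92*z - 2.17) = 2.0828*z^4 - 5.378*z^3 - 12.1624*z^2 + 4.9758*z + 1.2369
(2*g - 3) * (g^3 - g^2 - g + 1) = 2*g^4 - 5*g^3 + g^2 + 5*g - 3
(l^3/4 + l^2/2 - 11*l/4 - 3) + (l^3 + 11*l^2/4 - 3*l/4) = 5*l^3/4 + 13*l^2/4 - 7*l/2 - 3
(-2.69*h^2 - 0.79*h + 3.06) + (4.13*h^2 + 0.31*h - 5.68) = 1.44*h^2 - 0.48*h - 2.62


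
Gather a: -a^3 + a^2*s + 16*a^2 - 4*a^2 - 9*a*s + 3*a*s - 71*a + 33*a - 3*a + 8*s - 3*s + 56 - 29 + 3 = -a^3 + a^2*(s + 12) + a*(-6*s - 41) + 5*s + 30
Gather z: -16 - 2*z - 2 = -2*z - 18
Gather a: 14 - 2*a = 14 - 2*a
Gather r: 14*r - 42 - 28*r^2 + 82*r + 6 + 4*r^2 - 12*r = -24*r^2 + 84*r - 36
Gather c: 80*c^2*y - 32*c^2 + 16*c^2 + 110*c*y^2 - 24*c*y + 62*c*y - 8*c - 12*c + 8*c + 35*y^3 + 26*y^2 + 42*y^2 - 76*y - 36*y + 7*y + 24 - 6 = c^2*(80*y - 16) + c*(110*y^2 + 38*y - 12) + 35*y^3 + 68*y^2 - 105*y + 18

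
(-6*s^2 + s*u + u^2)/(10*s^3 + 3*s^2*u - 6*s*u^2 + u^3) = (-3*s - u)/(5*s^2 + 4*s*u - u^2)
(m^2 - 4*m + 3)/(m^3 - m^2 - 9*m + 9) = 1/(m + 3)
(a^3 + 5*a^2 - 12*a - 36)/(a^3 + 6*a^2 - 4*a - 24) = (a - 3)/(a - 2)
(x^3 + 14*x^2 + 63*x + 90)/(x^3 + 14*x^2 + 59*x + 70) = (x^2 + 9*x + 18)/(x^2 + 9*x + 14)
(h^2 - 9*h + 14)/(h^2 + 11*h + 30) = (h^2 - 9*h + 14)/(h^2 + 11*h + 30)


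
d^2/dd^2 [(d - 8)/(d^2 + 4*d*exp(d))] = 2*(-d*(d + 4*exp(d))*(4*d*exp(d) + 2*d + (d - 8)*(2*d*exp(d) + 4*exp(d) + 1) + 4*exp(d)) + 4*(d - 8)*(2*d*exp(d) + d + 2*exp(d))^2)/(d^3*(d + 4*exp(d))^3)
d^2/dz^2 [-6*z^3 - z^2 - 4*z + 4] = -36*z - 2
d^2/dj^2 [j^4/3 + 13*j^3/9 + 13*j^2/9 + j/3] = 4*j^2 + 26*j/3 + 26/9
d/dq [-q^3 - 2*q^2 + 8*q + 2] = -3*q^2 - 4*q + 8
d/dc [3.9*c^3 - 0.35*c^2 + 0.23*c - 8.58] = 11.7*c^2 - 0.7*c + 0.23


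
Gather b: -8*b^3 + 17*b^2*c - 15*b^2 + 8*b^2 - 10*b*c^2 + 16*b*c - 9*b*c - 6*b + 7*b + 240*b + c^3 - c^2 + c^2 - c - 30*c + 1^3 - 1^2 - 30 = -8*b^3 + b^2*(17*c - 7) + b*(-10*c^2 + 7*c + 241) + c^3 - 31*c - 30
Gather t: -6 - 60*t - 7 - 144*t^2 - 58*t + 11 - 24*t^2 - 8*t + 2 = -168*t^2 - 126*t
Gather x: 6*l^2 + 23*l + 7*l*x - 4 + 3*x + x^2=6*l^2 + 23*l + x^2 + x*(7*l + 3) - 4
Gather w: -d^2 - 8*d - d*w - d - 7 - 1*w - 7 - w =-d^2 - 9*d + w*(-d - 2) - 14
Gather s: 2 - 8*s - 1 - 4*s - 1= -12*s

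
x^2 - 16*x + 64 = (x - 8)^2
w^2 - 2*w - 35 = (w - 7)*(w + 5)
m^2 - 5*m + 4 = (m - 4)*(m - 1)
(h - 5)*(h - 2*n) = h^2 - 2*h*n - 5*h + 10*n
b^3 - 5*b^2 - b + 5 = (b - 5)*(b - 1)*(b + 1)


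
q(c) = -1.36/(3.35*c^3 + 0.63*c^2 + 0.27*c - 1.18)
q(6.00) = -0.00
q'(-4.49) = 0.00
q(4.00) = -0.01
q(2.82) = -0.02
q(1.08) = -0.33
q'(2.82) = 0.02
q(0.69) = -3.34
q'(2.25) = 0.04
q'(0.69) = 48.70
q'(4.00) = 0.00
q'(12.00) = 0.00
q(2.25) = -0.03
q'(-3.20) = 0.01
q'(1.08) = 1.10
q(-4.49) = 0.00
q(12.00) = -0.00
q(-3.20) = 0.01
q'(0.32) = 2.74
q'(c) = -1.36*(-10.05*c^2 - 1.26*c - 0.27)/(3.35*c^3 + 0.63*c^2 + 0.27*c - 1.18)^2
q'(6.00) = 0.00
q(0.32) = 1.48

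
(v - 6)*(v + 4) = v^2 - 2*v - 24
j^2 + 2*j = j*(j + 2)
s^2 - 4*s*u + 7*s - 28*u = (s + 7)*(s - 4*u)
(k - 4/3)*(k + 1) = k^2 - k/3 - 4/3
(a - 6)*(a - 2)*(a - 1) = a^3 - 9*a^2 + 20*a - 12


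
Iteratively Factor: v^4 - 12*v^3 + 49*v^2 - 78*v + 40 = (v - 1)*(v^3 - 11*v^2 + 38*v - 40) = (v - 4)*(v - 1)*(v^2 - 7*v + 10) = (v - 5)*(v - 4)*(v - 1)*(v - 2)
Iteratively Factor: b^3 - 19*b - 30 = (b + 3)*(b^2 - 3*b - 10) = (b - 5)*(b + 3)*(b + 2)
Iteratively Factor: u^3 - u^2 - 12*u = (u - 4)*(u^2 + 3*u) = u*(u - 4)*(u + 3)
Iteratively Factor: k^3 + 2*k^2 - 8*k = (k)*(k^2 + 2*k - 8) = k*(k - 2)*(k + 4)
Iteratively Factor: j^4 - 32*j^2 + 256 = (j - 4)*(j^3 + 4*j^2 - 16*j - 64) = (j - 4)*(j + 4)*(j^2 - 16) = (j - 4)*(j + 4)^2*(j - 4)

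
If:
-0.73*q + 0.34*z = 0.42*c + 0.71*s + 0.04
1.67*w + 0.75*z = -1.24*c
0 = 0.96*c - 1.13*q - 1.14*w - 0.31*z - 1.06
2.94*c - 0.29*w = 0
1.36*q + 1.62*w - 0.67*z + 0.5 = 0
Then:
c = 0.03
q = -1.01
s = 0.66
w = 0.27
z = -0.65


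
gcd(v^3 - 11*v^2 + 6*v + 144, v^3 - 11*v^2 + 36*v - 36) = v - 6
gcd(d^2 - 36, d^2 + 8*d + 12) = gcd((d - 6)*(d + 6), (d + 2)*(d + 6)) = d + 6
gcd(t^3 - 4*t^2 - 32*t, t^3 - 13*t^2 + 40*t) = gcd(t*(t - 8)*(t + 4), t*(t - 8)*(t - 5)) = t^2 - 8*t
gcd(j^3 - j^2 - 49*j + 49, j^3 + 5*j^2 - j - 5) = j - 1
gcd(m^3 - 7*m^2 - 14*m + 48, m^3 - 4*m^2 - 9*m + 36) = m + 3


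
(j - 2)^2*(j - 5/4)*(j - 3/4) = j^4 - 6*j^3 + 207*j^2/16 - 47*j/4 + 15/4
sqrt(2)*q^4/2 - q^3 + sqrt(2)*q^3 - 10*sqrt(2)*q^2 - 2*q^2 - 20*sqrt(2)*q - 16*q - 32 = (q - 4*sqrt(2))*(q + sqrt(2))*(q + 2*sqrt(2))*(sqrt(2)*q/2 + sqrt(2))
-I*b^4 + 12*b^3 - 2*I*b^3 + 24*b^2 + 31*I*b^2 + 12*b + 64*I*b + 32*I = (b + 1)*(b + 4*I)*(b + 8*I)*(-I*b - I)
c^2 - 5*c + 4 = (c - 4)*(c - 1)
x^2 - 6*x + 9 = (x - 3)^2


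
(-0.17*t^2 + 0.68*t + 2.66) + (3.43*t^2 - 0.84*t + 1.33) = 3.26*t^2 - 0.16*t + 3.99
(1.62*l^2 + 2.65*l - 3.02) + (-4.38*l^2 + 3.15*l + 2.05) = -2.76*l^2 + 5.8*l - 0.97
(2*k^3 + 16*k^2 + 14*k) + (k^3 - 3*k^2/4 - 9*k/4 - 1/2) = 3*k^3 + 61*k^2/4 + 47*k/4 - 1/2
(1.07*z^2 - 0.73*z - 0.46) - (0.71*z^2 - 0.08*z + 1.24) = 0.36*z^2 - 0.65*z - 1.7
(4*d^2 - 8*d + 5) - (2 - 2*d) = 4*d^2 - 6*d + 3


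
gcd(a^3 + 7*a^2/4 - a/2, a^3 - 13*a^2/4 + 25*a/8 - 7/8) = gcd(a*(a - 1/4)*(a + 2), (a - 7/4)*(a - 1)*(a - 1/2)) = 1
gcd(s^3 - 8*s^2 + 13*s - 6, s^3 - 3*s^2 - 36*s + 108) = s - 6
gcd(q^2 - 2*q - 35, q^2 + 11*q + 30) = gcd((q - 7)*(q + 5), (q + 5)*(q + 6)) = q + 5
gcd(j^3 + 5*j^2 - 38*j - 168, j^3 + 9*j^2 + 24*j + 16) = j + 4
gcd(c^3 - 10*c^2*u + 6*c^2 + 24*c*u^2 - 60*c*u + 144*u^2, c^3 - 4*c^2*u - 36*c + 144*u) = -c^2 + 4*c*u - 6*c + 24*u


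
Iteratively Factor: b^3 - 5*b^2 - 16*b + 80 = (b - 4)*(b^2 - b - 20) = (b - 5)*(b - 4)*(b + 4)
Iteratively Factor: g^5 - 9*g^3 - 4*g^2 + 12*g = (g + 2)*(g^4 - 2*g^3 - 5*g^2 + 6*g) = (g - 1)*(g + 2)*(g^3 - g^2 - 6*g) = (g - 1)*(g + 2)^2*(g^2 - 3*g) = (g - 3)*(g - 1)*(g + 2)^2*(g)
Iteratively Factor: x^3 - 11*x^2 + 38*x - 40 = (x - 5)*(x^2 - 6*x + 8) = (x - 5)*(x - 2)*(x - 4)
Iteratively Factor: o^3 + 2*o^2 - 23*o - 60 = (o + 3)*(o^2 - o - 20) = (o + 3)*(o + 4)*(o - 5)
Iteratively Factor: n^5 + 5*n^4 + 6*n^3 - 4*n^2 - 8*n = (n)*(n^4 + 5*n^3 + 6*n^2 - 4*n - 8) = n*(n + 2)*(n^3 + 3*n^2 - 4) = n*(n + 2)^2*(n^2 + n - 2) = n*(n + 2)^3*(n - 1)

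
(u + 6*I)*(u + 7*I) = u^2 + 13*I*u - 42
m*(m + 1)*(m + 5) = m^3 + 6*m^2 + 5*m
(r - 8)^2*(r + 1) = r^3 - 15*r^2 + 48*r + 64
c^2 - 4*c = c*(c - 4)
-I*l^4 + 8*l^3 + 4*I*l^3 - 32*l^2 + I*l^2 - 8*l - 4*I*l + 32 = (l - 4)*(l + 1)*(l + 8*I)*(-I*l + I)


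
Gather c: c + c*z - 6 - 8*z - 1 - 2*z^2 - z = c*(z + 1) - 2*z^2 - 9*z - 7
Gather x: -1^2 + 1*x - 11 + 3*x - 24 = 4*x - 36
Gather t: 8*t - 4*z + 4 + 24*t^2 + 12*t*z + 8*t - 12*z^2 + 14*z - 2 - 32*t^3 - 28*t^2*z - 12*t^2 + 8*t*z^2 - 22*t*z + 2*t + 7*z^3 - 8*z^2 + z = -32*t^3 + t^2*(12 - 28*z) + t*(8*z^2 - 10*z + 18) + 7*z^3 - 20*z^2 + 11*z + 2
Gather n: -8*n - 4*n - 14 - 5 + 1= -12*n - 18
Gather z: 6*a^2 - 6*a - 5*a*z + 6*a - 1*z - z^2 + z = 6*a^2 - 5*a*z - z^2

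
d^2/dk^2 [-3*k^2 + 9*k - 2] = -6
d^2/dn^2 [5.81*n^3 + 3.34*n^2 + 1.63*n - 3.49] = 34.86*n + 6.68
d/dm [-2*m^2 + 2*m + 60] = 2 - 4*m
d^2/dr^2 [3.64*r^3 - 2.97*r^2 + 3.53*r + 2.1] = 21.84*r - 5.94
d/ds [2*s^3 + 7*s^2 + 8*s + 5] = 6*s^2 + 14*s + 8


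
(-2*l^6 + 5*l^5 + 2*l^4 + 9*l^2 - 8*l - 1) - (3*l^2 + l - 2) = -2*l^6 + 5*l^5 + 2*l^4 + 6*l^2 - 9*l + 1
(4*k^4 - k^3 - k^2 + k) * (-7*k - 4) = -28*k^5 - 9*k^4 + 11*k^3 - 3*k^2 - 4*k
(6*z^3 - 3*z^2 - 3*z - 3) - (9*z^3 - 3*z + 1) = -3*z^3 - 3*z^2 - 4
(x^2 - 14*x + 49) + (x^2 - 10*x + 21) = 2*x^2 - 24*x + 70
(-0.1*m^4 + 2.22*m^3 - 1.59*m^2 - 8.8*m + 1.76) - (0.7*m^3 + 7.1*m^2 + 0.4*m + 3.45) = -0.1*m^4 + 1.52*m^3 - 8.69*m^2 - 9.2*m - 1.69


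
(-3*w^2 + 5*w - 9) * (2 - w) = 3*w^3 - 11*w^2 + 19*w - 18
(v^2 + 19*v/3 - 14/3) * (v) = v^3 + 19*v^2/3 - 14*v/3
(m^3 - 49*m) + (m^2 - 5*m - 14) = m^3 + m^2 - 54*m - 14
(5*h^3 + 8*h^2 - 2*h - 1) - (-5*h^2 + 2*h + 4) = 5*h^3 + 13*h^2 - 4*h - 5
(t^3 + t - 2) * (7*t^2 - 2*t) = 7*t^5 - 2*t^4 + 7*t^3 - 16*t^2 + 4*t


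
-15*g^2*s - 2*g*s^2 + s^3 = s*(-5*g + s)*(3*g + s)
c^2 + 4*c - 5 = (c - 1)*(c + 5)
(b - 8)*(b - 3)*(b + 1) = b^3 - 10*b^2 + 13*b + 24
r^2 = r^2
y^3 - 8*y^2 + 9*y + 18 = (y - 6)*(y - 3)*(y + 1)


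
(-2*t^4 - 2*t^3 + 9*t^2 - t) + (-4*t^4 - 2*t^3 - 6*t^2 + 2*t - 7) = -6*t^4 - 4*t^3 + 3*t^2 + t - 7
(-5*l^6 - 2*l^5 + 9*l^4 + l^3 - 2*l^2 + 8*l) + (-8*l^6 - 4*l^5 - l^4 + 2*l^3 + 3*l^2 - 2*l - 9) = -13*l^6 - 6*l^5 + 8*l^4 + 3*l^3 + l^2 + 6*l - 9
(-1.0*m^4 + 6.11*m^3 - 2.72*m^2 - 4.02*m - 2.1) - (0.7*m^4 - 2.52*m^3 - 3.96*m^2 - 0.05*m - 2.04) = -1.7*m^4 + 8.63*m^3 + 1.24*m^2 - 3.97*m - 0.0600000000000001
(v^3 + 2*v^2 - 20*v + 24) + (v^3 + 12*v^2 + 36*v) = 2*v^3 + 14*v^2 + 16*v + 24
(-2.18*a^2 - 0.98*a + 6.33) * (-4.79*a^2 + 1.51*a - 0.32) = 10.4422*a^4 + 1.4024*a^3 - 31.1029*a^2 + 9.8719*a - 2.0256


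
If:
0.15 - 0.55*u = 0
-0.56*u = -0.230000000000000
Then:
No Solution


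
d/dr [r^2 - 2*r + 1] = 2*r - 2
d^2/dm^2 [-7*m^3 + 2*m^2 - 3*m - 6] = 4 - 42*m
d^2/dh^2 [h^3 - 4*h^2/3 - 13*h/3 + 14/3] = 6*h - 8/3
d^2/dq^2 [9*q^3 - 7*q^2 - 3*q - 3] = 54*q - 14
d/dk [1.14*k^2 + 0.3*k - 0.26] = 2.28*k + 0.3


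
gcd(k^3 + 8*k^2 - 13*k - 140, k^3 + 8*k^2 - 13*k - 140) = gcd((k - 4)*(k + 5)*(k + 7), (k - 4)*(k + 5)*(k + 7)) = k^3 + 8*k^2 - 13*k - 140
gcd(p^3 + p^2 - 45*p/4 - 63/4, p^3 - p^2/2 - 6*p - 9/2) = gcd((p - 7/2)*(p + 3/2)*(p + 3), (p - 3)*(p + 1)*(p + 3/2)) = p + 3/2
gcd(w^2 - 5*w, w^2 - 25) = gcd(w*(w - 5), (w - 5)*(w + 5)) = w - 5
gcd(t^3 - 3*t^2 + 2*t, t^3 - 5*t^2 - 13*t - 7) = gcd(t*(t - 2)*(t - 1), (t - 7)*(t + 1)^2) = 1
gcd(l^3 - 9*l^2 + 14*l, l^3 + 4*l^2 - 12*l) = l^2 - 2*l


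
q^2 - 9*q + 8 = (q - 8)*(q - 1)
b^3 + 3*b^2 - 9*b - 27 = (b - 3)*(b + 3)^2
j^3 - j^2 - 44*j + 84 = (j - 6)*(j - 2)*(j + 7)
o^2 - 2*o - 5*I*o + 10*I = (o - 2)*(o - 5*I)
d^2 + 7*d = d*(d + 7)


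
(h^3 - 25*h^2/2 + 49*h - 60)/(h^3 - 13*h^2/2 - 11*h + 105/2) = (h^2 - 10*h + 24)/(h^2 - 4*h - 21)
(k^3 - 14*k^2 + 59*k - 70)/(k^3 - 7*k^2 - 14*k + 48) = (k^2 - 12*k + 35)/(k^2 - 5*k - 24)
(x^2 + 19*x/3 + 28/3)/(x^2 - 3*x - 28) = (x + 7/3)/(x - 7)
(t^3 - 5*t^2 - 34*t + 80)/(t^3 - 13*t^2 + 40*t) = (t^2 + 3*t - 10)/(t*(t - 5))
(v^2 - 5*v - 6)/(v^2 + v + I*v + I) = (v - 6)/(v + I)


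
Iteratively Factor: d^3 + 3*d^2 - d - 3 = (d - 1)*(d^2 + 4*d + 3) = (d - 1)*(d + 1)*(d + 3)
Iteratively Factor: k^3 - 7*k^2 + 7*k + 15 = (k - 3)*(k^2 - 4*k - 5) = (k - 3)*(k + 1)*(k - 5)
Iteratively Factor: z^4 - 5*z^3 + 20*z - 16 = (z - 1)*(z^3 - 4*z^2 - 4*z + 16) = (z - 4)*(z - 1)*(z^2 - 4) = (z - 4)*(z - 2)*(z - 1)*(z + 2)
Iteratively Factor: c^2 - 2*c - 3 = (c - 3)*(c + 1)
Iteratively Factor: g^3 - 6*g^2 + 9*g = (g - 3)*(g^2 - 3*g) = (g - 3)^2*(g)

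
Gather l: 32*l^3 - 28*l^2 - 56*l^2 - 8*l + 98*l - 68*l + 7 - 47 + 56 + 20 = 32*l^3 - 84*l^2 + 22*l + 36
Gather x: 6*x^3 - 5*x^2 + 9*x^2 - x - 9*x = 6*x^3 + 4*x^2 - 10*x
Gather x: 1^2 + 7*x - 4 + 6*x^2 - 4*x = 6*x^2 + 3*x - 3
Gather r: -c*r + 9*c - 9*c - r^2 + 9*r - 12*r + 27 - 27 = -r^2 + r*(-c - 3)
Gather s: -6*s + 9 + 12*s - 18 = 6*s - 9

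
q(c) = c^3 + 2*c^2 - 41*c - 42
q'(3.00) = -2.00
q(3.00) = -120.00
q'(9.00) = 238.00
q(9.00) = 480.00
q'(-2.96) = -26.56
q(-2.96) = 70.95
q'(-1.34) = -40.97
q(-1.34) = 14.13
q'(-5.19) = 19.05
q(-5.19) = 84.86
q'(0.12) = -40.48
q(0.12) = -46.89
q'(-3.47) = -18.76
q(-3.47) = 82.57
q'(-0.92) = -42.14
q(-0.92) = -3.37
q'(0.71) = -36.65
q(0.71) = -69.74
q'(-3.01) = -25.86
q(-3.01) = 72.26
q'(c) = 3*c^2 + 4*c - 41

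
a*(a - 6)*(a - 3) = a^3 - 9*a^2 + 18*a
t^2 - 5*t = t*(t - 5)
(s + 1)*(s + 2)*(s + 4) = s^3 + 7*s^2 + 14*s + 8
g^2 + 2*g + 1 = (g + 1)^2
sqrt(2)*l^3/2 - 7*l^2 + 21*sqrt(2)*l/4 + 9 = (l - 6*sqrt(2))*(l - 3*sqrt(2)/2)*(sqrt(2)*l/2 + 1/2)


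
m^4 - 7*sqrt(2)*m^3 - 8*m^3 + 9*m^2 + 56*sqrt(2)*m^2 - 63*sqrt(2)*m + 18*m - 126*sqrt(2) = (m - 6)*(m - 3)*(m + 1)*(m - 7*sqrt(2))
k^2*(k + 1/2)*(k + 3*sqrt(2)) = k^4 + k^3/2 + 3*sqrt(2)*k^3 + 3*sqrt(2)*k^2/2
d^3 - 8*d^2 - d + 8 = (d - 8)*(d - 1)*(d + 1)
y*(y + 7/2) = y^2 + 7*y/2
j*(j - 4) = j^2 - 4*j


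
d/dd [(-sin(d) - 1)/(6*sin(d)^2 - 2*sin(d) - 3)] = (6*sin(d)^2 + 12*sin(d) + 1)*cos(d)/(2*sin(d) + 3*cos(2*d))^2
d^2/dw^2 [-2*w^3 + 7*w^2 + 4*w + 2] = 14 - 12*w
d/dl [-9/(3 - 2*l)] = -18/(2*l - 3)^2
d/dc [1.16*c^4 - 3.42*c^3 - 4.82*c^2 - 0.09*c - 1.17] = 4.64*c^3 - 10.26*c^2 - 9.64*c - 0.09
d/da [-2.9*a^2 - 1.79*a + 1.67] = -5.8*a - 1.79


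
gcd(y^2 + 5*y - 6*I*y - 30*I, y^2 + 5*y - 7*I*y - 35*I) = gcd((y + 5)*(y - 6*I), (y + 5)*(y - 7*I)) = y + 5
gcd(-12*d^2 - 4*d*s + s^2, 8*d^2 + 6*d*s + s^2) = 2*d + s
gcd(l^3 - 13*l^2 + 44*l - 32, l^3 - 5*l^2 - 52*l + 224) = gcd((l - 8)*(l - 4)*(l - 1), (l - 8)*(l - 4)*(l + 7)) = l^2 - 12*l + 32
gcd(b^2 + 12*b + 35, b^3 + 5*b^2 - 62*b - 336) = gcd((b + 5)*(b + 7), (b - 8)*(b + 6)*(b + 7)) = b + 7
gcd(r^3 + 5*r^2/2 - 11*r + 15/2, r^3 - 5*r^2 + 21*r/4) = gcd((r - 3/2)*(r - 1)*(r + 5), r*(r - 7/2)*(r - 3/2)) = r - 3/2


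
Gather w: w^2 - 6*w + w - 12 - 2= w^2 - 5*w - 14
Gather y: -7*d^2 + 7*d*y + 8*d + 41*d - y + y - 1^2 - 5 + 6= -7*d^2 + 7*d*y + 49*d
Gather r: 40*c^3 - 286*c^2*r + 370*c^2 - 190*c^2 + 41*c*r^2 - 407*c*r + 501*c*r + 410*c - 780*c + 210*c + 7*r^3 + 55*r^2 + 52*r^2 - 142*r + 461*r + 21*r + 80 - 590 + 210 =40*c^3 + 180*c^2 - 160*c + 7*r^3 + r^2*(41*c + 107) + r*(-286*c^2 + 94*c + 340) - 300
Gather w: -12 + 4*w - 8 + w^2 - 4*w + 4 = w^2 - 16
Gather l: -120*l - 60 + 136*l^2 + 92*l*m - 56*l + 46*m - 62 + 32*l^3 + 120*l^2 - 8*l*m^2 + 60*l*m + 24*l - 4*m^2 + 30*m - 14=32*l^3 + 256*l^2 + l*(-8*m^2 + 152*m - 152) - 4*m^2 + 76*m - 136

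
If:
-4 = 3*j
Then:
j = -4/3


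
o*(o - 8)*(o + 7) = o^3 - o^2 - 56*o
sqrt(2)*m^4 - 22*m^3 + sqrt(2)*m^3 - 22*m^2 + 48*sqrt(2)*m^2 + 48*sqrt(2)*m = m*(m - 8*sqrt(2))*(m - 3*sqrt(2))*(sqrt(2)*m + sqrt(2))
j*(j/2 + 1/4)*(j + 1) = j^3/2 + 3*j^2/4 + j/4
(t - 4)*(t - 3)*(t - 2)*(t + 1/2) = t^4 - 17*t^3/2 + 43*t^2/2 - 11*t - 12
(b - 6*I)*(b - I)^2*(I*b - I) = I*b^4 + 8*b^3 - I*b^3 - 8*b^2 - 13*I*b^2 - 6*b + 13*I*b + 6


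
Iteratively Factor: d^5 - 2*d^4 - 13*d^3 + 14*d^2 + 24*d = (d - 2)*(d^4 - 13*d^2 - 12*d) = (d - 4)*(d - 2)*(d^3 + 4*d^2 + 3*d) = (d - 4)*(d - 2)*(d + 1)*(d^2 + 3*d) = (d - 4)*(d - 2)*(d + 1)*(d + 3)*(d)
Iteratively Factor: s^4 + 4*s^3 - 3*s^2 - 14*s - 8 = (s + 1)*(s^3 + 3*s^2 - 6*s - 8) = (s + 1)^2*(s^2 + 2*s - 8) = (s - 2)*(s + 1)^2*(s + 4)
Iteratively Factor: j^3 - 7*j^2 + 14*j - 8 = (j - 4)*(j^2 - 3*j + 2) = (j - 4)*(j - 1)*(j - 2)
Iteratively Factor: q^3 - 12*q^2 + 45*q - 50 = (q - 5)*(q^2 - 7*q + 10) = (q - 5)*(q - 2)*(q - 5)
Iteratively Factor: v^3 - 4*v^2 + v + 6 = (v + 1)*(v^2 - 5*v + 6) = (v - 3)*(v + 1)*(v - 2)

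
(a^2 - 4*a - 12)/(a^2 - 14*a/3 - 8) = 3*(a + 2)/(3*a + 4)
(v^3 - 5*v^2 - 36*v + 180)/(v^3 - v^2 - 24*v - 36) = (v^2 + v - 30)/(v^2 + 5*v + 6)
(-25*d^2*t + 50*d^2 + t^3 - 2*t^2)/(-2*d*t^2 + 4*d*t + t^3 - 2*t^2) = (-25*d^2 + t^2)/(t*(-2*d + t))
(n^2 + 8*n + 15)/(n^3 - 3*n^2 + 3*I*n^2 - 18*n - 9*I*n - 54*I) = (n + 5)/(n^2 + 3*n*(-2 + I) - 18*I)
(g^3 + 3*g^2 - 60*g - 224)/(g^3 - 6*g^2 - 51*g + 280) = (g + 4)/(g - 5)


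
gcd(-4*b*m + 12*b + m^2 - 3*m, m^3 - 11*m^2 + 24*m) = m - 3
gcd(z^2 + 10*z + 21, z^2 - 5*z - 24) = z + 3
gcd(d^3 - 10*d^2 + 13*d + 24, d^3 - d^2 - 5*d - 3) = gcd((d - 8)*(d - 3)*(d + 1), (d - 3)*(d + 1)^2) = d^2 - 2*d - 3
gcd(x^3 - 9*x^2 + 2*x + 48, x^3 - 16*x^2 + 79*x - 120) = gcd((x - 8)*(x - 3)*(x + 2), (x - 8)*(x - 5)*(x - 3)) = x^2 - 11*x + 24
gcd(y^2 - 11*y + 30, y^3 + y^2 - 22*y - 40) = y - 5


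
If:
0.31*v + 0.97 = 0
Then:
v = -3.13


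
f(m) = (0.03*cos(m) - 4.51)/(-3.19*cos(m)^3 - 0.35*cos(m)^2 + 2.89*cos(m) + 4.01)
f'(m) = (0.03*cos(m) - 4.51)*(-9.57*sin(m)*cos(m)^2 - 0.7*sin(m)*cos(m) + 2.89*sin(m))/(-3.19*cos(m)^3 - 0.35*cos(m)^2 + 2.89*cos(m) + 4.01)^2 - 0.03*sin(m)/(-3.19*cos(m)^3 - 0.35*cos(m)^2 + 2.89*cos(m) + 4.01) = (-0.1914*cos(m)^3 + 43.1502*cos(m)^2 + 3.157*cos(m) - 13.1542)*sin(m)/(10.1761*cos(m)^6 + 2.233*cos(m)^5 - 18.3157*cos(m)^4 - 27.6068*cos(m)^3 + 5.5451*cos(m)^2 + 23.1778*cos(m) + 16.0801)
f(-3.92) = -1.55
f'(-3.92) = 0.54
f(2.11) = -1.58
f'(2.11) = -0.35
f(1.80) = -1.34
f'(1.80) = -1.00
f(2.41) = -1.52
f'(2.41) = 0.64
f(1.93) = -1.46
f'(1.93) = -0.88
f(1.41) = -1.01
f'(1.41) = -0.58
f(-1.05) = -0.90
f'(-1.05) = 0.03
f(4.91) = -0.99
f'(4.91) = 0.52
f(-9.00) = -1.30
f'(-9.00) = -0.67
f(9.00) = -1.30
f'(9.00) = 0.67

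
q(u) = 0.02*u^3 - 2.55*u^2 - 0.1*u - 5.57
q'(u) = 0.06*u^2 - 5.1*u - 0.1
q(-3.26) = -33.04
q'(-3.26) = 17.16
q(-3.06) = -29.71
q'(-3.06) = 16.07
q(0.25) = -5.75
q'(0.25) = -1.37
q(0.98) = -8.10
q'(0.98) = -5.04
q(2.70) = -24.04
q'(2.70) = -13.43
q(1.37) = -10.44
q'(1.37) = -6.97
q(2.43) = -20.58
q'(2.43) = -12.14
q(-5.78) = -94.05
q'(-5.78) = 31.38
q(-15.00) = -645.32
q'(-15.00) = 89.90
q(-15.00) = -645.32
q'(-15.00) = 89.90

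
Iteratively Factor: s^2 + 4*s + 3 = (s + 1)*(s + 3)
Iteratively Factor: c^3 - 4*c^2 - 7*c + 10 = (c + 2)*(c^2 - 6*c + 5) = (c - 5)*(c + 2)*(c - 1)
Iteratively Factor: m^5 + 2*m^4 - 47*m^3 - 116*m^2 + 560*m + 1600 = (m - 5)*(m^4 + 7*m^3 - 12*m^2 - 176*m - 320) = (m - 5)*(m + 4)*(m^3 + 3*m^2 - 24*m - 80) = (m - 5)^2*(m + 4)*(m^2 + 8*m + 16) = (m - 5)^2*(m + 4)^2*(m + 4)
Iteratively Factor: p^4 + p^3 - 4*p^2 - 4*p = (p + 2)*(p^3 - p^2 - 2*p) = (p + 1)*(p + 2)*(p^2 - 2*p) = p*(p + 1)*(p + 2)*(p - 2)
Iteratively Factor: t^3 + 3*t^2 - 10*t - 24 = (t - 3)*(t^2 + 6*t + 8) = (t - 3)*(t + 2)*(t + 4)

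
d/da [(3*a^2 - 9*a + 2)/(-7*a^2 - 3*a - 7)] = (-72*a^2 - 14*a + 69)/(49*a^4 + 42*a^3 + 107*a^2 + 42*a + 49)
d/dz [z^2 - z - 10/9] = 2*z - 1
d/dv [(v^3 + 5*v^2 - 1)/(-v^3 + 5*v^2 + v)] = (10*v^4 + 2*v^3 + 2*v^2 + 10*v + 1)/(v^2*(v^4 - 10*v^3 + 23*v^2 + 10*v + 1))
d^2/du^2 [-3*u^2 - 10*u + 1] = -6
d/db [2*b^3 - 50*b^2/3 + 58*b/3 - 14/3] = 6*b^2 - 100*b/3 + 58/3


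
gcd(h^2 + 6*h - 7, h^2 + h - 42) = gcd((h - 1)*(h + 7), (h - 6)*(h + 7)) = h + 7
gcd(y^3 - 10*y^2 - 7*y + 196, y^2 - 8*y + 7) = y - 7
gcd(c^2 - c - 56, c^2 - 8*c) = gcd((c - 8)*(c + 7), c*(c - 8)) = c - 8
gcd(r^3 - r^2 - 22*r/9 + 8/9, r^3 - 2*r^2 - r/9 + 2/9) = r^2 - 7*r/3 + 2/3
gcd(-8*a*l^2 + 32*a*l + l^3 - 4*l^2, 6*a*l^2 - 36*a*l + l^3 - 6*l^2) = l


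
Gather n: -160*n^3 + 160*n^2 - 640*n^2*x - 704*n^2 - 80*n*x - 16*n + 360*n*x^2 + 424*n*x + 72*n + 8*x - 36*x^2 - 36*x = -160*n^3 + n^2*(-640*x - 544) + n*(360*x^2 + 344*x + 56) - 36*x^2 - 28*x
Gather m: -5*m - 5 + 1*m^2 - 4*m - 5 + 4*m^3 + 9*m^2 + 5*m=4*m^3 + 10*m^2 - 4*m - 10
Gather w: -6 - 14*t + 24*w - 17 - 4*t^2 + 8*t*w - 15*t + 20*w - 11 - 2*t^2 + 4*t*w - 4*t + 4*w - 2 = -6*t^2 - 33*t + w*(12*t + 48) - 36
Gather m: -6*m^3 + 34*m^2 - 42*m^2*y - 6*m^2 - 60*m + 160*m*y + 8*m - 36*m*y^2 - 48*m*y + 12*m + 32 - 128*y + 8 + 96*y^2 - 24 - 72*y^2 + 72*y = -6*m^3 + m^2*(28 - 42*y) + m*(-36*y^2 + 112*y - 40) + 24*y^2 - 56*y + 16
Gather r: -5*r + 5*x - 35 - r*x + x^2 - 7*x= r*(-x - 5) + x^2 - 2*x - 35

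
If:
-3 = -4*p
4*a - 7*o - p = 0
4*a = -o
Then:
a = 3/128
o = -3/32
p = 3/4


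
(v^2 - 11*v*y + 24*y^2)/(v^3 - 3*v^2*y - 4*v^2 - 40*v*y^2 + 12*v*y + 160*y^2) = (v - 3*y)/(v^2 + 5*v*y - 4*v - 20*y)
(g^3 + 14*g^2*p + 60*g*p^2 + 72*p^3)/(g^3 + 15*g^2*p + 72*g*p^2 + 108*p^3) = (g + 2*p)/(g + 3*p)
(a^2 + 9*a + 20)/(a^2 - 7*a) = (a^2 + 9*a + 20)/(a*(a - 7))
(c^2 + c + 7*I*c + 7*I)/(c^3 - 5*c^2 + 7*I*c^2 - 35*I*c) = (c + 1)/(c*(c - 5))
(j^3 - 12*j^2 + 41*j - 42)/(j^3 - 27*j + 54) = (j^2 - 9*j + 14)/(j^2 + 3*j - 18)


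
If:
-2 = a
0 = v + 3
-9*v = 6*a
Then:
No Solution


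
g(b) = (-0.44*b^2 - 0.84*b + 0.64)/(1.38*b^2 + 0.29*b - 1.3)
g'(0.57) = 1.88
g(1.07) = -1.29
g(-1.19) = 3.29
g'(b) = (-2.76*b - 0.29)*(-0.44*b^2 - 0.84*b + 0.64)/(1.38*b^2 + 0.29*b - 1.3)^2 + (-0.88*b - 0.84)/(1.38*b^2 + 0.29*b - 1.3)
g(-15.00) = -0.28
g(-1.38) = 1.04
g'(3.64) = 0.04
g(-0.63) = -1.06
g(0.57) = -0.03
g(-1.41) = 0.92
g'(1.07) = 4.08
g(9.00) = -0.38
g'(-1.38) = 4.33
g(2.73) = -0.50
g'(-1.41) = 3.58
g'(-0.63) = 1.95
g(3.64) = -0.46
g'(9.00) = 0.01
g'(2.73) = 0.07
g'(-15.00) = 0.00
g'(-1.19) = 32.53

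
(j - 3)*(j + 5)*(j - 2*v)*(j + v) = j^4 - j^3*v + 2*j^3 - 2*j^2*v^2 - 2*j^2*v - 15*j^2 - 4*j*v^2 + 15*j*v + 30*v^2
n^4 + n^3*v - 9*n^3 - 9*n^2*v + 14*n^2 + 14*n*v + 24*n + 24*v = (n - 6)*(n - 4)*(n + 1)*(n + v)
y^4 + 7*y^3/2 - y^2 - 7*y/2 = y*(y - 1)*(y + 1)*(y + 7/2)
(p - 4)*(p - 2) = p^2 - 6*p + 8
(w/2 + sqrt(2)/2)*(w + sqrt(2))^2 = w^3/2 + 3*sqrt(2)*w^2/2 + 3*w + sqrt(2)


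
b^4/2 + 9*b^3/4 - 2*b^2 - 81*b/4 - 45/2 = (b/2 + 1)*(b - 3)*(b + 5/2)*(b + 3)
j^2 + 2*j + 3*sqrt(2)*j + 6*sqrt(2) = (j + 2)*(j + 3*sqrt(2))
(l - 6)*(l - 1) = l^2 - 7*l + 6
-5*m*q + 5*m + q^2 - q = (-5*m + q)*(q - 1)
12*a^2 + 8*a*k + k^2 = (2*a + k)*(6*a + k)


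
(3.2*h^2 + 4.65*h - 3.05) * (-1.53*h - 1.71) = -4.896*h^3 - 12.5865*h^2 - 3.285*h + 5.2155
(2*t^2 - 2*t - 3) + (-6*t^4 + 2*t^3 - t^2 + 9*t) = -6*t^4 + 2*t^3 + t^2 + 7*t - 3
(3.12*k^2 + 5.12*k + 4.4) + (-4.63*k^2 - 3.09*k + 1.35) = -1.51*k^2 + 2.03*k + 5.75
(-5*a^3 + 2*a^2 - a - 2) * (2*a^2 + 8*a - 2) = -10*a^5 - 36*a^4 + 24*a^3 - 16*a^2 - 14*a + 4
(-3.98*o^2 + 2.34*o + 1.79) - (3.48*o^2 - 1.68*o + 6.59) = -7.46*o^2 + 4.02*o - 4.8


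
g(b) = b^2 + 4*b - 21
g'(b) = 2*b + 4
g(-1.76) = -24.94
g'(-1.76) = 0.48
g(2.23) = -7.11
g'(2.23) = 8.46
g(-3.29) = -23.34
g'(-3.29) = -2.58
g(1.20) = -14.76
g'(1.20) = 6.40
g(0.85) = -16.88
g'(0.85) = 5.70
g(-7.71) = 7.60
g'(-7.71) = -11.42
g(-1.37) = -24.60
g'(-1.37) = 1.26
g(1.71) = -11.24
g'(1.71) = 7.42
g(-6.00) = -9.00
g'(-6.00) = -8.00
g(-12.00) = 75.00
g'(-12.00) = -20.00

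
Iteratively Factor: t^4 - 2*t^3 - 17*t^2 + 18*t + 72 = (t + 2)*(t^3 - 4*t^2 - 9*t + 36) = (t + 2)*(t + 3)*(t^2 - 7*t + 12) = (t - 4)*(t + 2)*(t + 3)*(t - 3)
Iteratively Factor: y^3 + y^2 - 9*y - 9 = (y - 3)*(y^2 + 4*y + 3) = (y - 3)*(y + 3)*(y + 1)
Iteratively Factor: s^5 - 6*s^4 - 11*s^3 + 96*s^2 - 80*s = (s - 1)*(s^4 - 5*s^3 - 16*s^2 + 80*s) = (s - 5)*(s - 1)*(s^3 - 16*s) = (s - 5)*(s - 1)*(s + 4)*(s^2 - 4*s) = (s - 5)*(s - 4)*(s - 1)*(s + 4)*(s)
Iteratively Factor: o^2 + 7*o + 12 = (o + 4)*(o + 3)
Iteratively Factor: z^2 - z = (z - 1)*(z)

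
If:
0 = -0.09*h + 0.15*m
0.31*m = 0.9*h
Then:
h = 0.00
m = 0.00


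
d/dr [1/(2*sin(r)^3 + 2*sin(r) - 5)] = 2*(-7*cos(r) + 3*cos(3*r))/(7*sin(r) - sin(3*r) - 10)^2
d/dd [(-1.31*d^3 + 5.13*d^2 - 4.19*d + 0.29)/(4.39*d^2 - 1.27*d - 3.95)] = (-5.7509*d^4 + 3.3274*d^3 + 27.4025*d^2 - 43.0732*d + 16.9188)/(19.2721*d^4 - 11.1506*d^3 - 33.0681*d^2 + 10.033*d + 15.6025)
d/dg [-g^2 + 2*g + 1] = 2 - 2*g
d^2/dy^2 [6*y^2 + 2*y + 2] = 12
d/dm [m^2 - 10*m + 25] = 2*m - 10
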